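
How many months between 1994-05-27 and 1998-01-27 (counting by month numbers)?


From May 1994 to January 1998
4 years * 12 = 48 months, minus 4 months = 44

44 months


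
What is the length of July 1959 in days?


July 1959

31 days


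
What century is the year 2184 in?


Century = (year - 1) // 100 + 1
= (2184 - 1) // 100 + 1
= 2183 // 100 + 1
= 21 + 1

22nd century


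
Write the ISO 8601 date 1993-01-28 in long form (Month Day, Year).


ISO 1993-01-28 parses as year=1993, month=01, day=28
Month 1 -> January

January 28, 1993


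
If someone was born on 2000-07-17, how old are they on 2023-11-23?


Birth: 2000-07-17
Reference: 2023-11-23
Year difference: 2023 - 2000 = 23

23 years old


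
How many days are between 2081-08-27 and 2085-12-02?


From 2081-08-27 to 2085-12-02
2081-08-27: days before August = 31 + 28 + 31 + 30 + 31 + 30 + 31 = 212 (2081 is not a leap year); day of year = 212 + 27 = 239
2085-12-02: days before December = 31 + 28 + 31 + 30 + 31 + 30 + 31 + 31 + 30 + 31 + 30 = 334 (2085 is not a leap year); day of year = 334 + 2 = 336
Rest of 2081: 365 - 239 = 126
Full years 2082 (365), 2083 (365), 2084 (366): 1096
Total = 126 + 1096 + 336 = 1558

1558 days


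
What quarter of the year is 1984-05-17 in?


Month: May (month 5)
Q1: Jan-Mar, Q2: Apr-Jun, Q3: Jul-Sep, Q4: Oct-Dec

Q2


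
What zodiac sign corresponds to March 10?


Date: March 10
Conventional tropical zodiac dates: Pisces from February 19 onward; Aries starts March 21
March 10 falls within the Pisces range

Pisces


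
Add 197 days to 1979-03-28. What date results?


Start: 1979-03-28, add 197 days
March 1979 has 31 days: 31 - 28 = 3 days to March 31 -> 194 left
April 1979 has 30 days -> 164 left
May 1979 has 31 days -> 133 left
June 1979 has 30 days -> 103 left
July 1979 has 31 days -> 72 left
August 1979 has 31 days -> 41 left
September 1979 has 30 days -> 11 left
October 1979: 11 <= 31 -> lands on October 11

Result: 1979-10-11


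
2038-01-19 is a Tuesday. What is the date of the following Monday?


Current: Tuesday
Target: Monday
Days ahead: 6

Next Monday: 2038-01-25


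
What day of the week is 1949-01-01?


Date: January 1, 1949
Anchor: Jan 1, 1949. With p = 1949 - 1 = 1948: (p + p//4 - p//100 + p//400) mod 7 = (1948 + 487 - 19 + 4) mod 7 = 2420 mod 7 = 5 -> Saturday (Mon=0 ... Sun=6)
Days into year = 1 - 1 = 0
Weekday index = (5 + 0) mod 7 = 5

Day of the week: Saturday


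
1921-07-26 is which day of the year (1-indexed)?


Date: July 26, 1921
Days in months 1 through 6: 181
Plus 26 days in July

Day of year: 207


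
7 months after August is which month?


August is month 8
8 + 7 = 15; wrap: 15 - 12 = 3

March


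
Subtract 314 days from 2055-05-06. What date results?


Start: 2055-05-06, subtract 314 days
Back 6 days from May 6 reaches April 30, 2055 -> 308 left
April 2055 has 30 days -> back to March 31, 2055 -> 278 left
March 2055 has 31 days -> back to February 28, 2055 -> 247 left
February 2055 has 28 days -> back to January 31, 2055 -> 219 left
January 2055 has 31 days -> back to December 31, 2054 -> 188 left
December 2054 has 31 days -> back to November 30, 2054 -> 157 left
November 2054 has 30 days -> back to October 31, 2054 -> 127 left
October 2054 has 31 days -> back to September 30, 2054 -> 96 left
September 2054 has 30 days -> back to August 31, 2054 -> 66 left
August 2054 has 31 days -> back to July 31, 2054 -> 35 left
July 2054 has 31 days -> back to June 30, 2054 -> 4 left
June 2054: 30 - 4 = 26 -> lands on June 26

Result: 2054-06-26


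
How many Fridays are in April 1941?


April 1941 has 30 days
Anchor: Jan 1, 1941. With p = 1941 - 1 = 1940: (p + p//4 - p//100 + p//400) mod 7 = (1940 + 485 - 19 + 4) mod 7 = 2410 mod 7 = 2 -> Wednesday (Mon=0 ... Sun=6)
Days before April (Jan-Mar): 90; April 1 index = (2 + 90) mod 7 = 1 -> Tuesday
First Friday is April 4
Fridays: 4, 11, 18, 25

4 Fridays


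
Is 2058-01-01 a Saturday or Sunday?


Anchor: Jan 1, 2058. With p = 2058 - 1 = 2057: (p + p//4 - p//100 + p//400) mod 7 = (2057 + 514 - 20 + 5) mod 7 = 2556 mod 7 = 1 -> Tuesday (Mon=0 ... Sun=6)
Day of year: 1; offset = 0
Weekday index = (1 + 0) mod 7 = 1 -> Tuesday
Weekend days: Saturday, Sunday

No


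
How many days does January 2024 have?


January 2024

31 days


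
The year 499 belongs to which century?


Century = (year - 1) // 100 + 1
= (499 - 1) // 100 + 1
= 498 // 100 + 1
= 4 + 1

5th century


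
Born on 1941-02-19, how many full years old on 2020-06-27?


Birth: 1941-02-19
Reference: 2020-06-27
Year difference: 2020 - 1941 = 79

79 years old


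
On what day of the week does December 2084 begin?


Target: December 1, 2084
Anchor: Jan 1, 2084. With p = 2084 - 1 = 2083: (p + p//4 - p//100 + p//400) mod 7 = (2083 + 520 - 20 + 5) mod 7 = 2588 mod 7 = 5 -> Saturday (Mon=0 ... Sun=6)
Days before December (Jan-Nov): 335 days
Weekday index = (5 + 335) mod 7 = 4

Friday


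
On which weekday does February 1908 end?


February 1908 has 29 days
Anchor: Jan 1, 1908. With p = 1908 - 1 = 1907: (p + p//4 - p//100 + p//400) mod 7 = (1907 + 476 - 19 + 4) mod 7 = 2368 mod 7 = 2 -> Wednesday (Mon=0 ... Sun=6)
Days before February (Jan): 31; February 1 index = (2 + 31) mod 7 = 5 -> Saturday
Last day offset: 29 - 1 = 28 days
Weekday index = (5 + 28) mod 7 = 5

Saturday, February 29


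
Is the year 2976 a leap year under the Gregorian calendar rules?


Gregorian leap year rule: divisible by 4, but not by 100, unless also by 400.
2976 is divisible by 4 but not 100 -> leap year

Yes


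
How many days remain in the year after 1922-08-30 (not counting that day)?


Day of year: 242 of 365
Remaining = 365 - 242

123 days


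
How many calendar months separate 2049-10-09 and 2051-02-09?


From October 2049 to February 2051
2 years * 12 = 24 months, minus 8 months = 16

16 months


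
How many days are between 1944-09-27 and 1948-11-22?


From 1944-09-27 to 1948-11-22
1944-09-27: days before September = 31 + 29 + 31 + 30 + 31 + 30 + 31 + 31 = 244 (1944 is a leap year); day of year = 244 + 27 = 271
1948-11-22: days before November = 31 + 29 + 31 + 30 + 31 + 30 + 31 + 31 + 30 + 31 = 305 (1948 is a leap year); day of year = 305 + 22 = 327
Rest of 1944: 366 - 271 = 95
Full years 1945 (365), 1946 (365), 1947 (365): 1095
Total = 95 + 1095 + 327 = 1517

1517 days


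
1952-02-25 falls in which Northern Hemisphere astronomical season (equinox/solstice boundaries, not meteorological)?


Date: February 25
Astronomical Winter (approx.; exact equinox/solstice day varies by year): December 21 to March 19
February 25 falls within the Winter window

Winter


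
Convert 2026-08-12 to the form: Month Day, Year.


ISO 2026-08-12 parses as year=2026, month=08, day=12
Month 8 -> August

August 12, 2026


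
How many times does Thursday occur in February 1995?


February 1995 has 28 days
Anchor: Jan 1, 1995. With p = 1995 - 1 = 1994: (p + p//4 - p//100 + p//400) mod 7 = (1994 + 498 - 19 + 4) mod 7 = 2477 mod 7 = 6 -> Sunday (Mon=0 ... Sun=6)
Days before February (Jan): 31; February 1 index = (6 + 31) mod 7 = 2 -> Wednesday
First Thursday is February 2
Thursdays: 2, 9, 16, 23

4 Thursdays


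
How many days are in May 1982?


May 1982

31 days


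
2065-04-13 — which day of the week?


Date: April 13, 2065
Anchor: Jan 1, 2065. With p = 2065 - 1 = 2064: (p + p//4 - p//100 + p//400) mod 7 = (2064 + 516 - 20 + 5) mod 7 = 2565 mod 7 = 3 -> Thursday (Mon=0 ... Sun=6)
Days before April (Jan-Mar): 90; offset = 90 + 13 - 1 = 102
Weekday index = (3 + 102) mod 7 = 0

Day of the week: Monday


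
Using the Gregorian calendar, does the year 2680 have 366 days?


Gregorian leap year rule: divisible by 4, but not by 100, unless also by 400.
2680 is divisible by 4 but not 100 -> leap year

Yes


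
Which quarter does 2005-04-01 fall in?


Month: April (month 4)
Q1: Jan-Mar, Q2: Apr-Jun, Q3: Jul-Sep, Q4: Oct-Dec

Q2


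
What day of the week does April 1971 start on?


Target: April 1, 1971
Anchor: Jan 1, 1971. With p = 1971 - 1 = 1970: (p + p//4 - p//100 + p//400) mod 7 = (1970 + 492 - 19 + 4) mod 7 = 2447 mod 7 = 4 -> Friday (Mon=0 ... Sun=6)
Days before April (Jan-Mar): 90 days
Weekday index = (4 + 90) mod 7 = 3

Thursday


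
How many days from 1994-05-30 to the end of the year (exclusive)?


Day of year: 150 of 365
Remaining = 365 - 150

215 days


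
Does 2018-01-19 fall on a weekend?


Anchor: Jan 1, 2018. With p = 2018 - 1 = 2017: (p + p//4 - p//100 + p//400) mod 7 = (2017 + 504 - 20 + 5) mod 7 = 2506 mod 7 = 0 -> Monday (Mon=0 ... Sun=6)
Day of year: 19; offset = 18
Weekday index = (0 + 18) mod 7 = 4 -> Friday
Weekend days: Saturday, Sunday

No


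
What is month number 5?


Month 5 of 12

May


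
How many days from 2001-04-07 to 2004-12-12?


From 2001-04-07 to 2004-12-12
2001-04-07: days before April = 31 + 28 + 31 = 90 (2001 is not a leap year); day of year = 90 + 7 = 97
2004-12-12: days before December = 31 + 29 + 31 + 30 + 31 + 30 + 31 + 31 + 30 + 31 + 30 = 335 (2004 is a leap year); day of year = 335 + 12 = 347
Rest of 2001: 365 - 97 = 268
Full years 2002 (365), 2003 (365): 730
Total = 268 + 730 + 347 = 1345

1345 days


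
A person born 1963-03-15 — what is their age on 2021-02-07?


Birth: 1963-03-15
Reference: 2021-02-07
Year difference: 2021 - 1963 = 58
Birthday not yet reached in 2021, subtract 1

57 years old


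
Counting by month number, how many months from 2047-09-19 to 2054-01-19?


From September 2047 to January 2054
7 years * 12 = 84 months, minus 8 months = 76

76 months


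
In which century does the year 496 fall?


Century = (year - 1) // 100 + 1
= (496 - 1) // 100 + 1
= 495 // 100 + 1
= 4 + 1

5th century


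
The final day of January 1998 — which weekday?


January 1998 has 31 days
Anchor: Jan 1, 1998. With p = 1998 - 1 = 1997: (p + p//4 - p//100 + p//400) mod 7 = (1997 + 499 - 19 + 4) mod 7 = 2481 mod 7 = 3 -> Thursday (Mon=0 ... Sun=6)
January 1 is the anchor itself -> Thursday
Last day offset: 31 - 1 = 30 days
Weekday index = (3 + 30) mod 7 = 5

Saturday, January 31


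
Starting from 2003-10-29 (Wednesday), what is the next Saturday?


Current: Wednesday
Target: Saturday
Days ahead: 3

Next Saturday: 2003-11-01


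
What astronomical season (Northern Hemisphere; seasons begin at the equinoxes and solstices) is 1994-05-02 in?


Date: May 2
Astronomical Spring (approx.; exact equinox/solstice day varies by year): March 20 to June 20
May 2 falls within the Spring window

Spring


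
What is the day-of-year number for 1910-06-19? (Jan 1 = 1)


Date: June 19, 1910
Days in months 1 through 5: 151
Plus 19 days in June

Day of year: 170


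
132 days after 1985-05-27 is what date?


Start: 1985-05-27, add 132 days
May 1985 has 31 days: 31 - 27 = 4 days to May 31 -> 128 left
June 1985 has 30 days -> 98 left
July 1985 has 31 days -> 67 left
August 1985 has 31 days -> 36 left
September 1985 has 30 days -> 6 left
October 1985: 6 <= 31 -> lands on October 6

Result: 1985-10-06


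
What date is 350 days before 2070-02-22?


Start: 2070-02-22, subtract 350 days
Back 22 days from February 22 reaches January 31, 2070 -> 328 left
January 2070 has 31 days -> back to December 31, 2069 -> 297 left
December 2069 has 31 days -> back to November 30, 2069 -> 266 left
November 2069 has 30 days -> back to October 31, 2069 -> 236 left
October 2069 has 31 days -> back to September 30, 2069 -> 205 left
September 2069 has 30 days -> back to August 31, 2069 -> 175 left
August 2069 has 31 days -> back to July 31, 2069 -> 144 left
July 2069 has 31 days -> back to June 30, 2069 -> 113 left
June 2069 has 30 days -> back to May 31, 2069 -> 83 left
May 2069 has 31 days -> back to April 30, 2069 -> 52 left
April 2069 has 30 days -> back to March 31, 2069 -> 22 left
March 2069: 31 - 22 = 9 -> lands on March 9

Result: 2069-03-09


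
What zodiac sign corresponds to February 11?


Date: February 11
Conventional tropical zodiac dates: Aquarius from January 20 onward; Pisces starts February 19
February 11 falls within the Aquarius range

Aquarius


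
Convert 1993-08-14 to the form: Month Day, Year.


ISO 1993-08-14 parses as year=1993, month=08, day=14
Month 8 -> August

August 14, 1993


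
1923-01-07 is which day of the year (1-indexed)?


Date: January 7, 1923
No months before January
Plus 7 days in January

Day of year: 7


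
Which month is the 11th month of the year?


Month 11 of 12

November


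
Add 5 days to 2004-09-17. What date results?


Start: 2004-09-17, add 5 days
September 2004 has 30 days; 17 + 5 = 22 stays within September

Result: 2004-09-22


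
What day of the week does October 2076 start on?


Target: October 1, 2076
Anchor: Jan 1, 2076. With p = 2076 - 1 = 2075: (p + p//4 - p//100 + p//400) mod 7 = (2075 + 518 - 20 + 5) mod 7 = 2578 mod 7 = 2 -> Wednesday (Mon=0 ... Sun=6)
Days before October (Jan-Sep): 274 days
Weekday index = (2 + 274) mod 7 = 3

Thursday


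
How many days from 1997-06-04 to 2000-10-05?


From 1997-06-04 to 2000-10-05
1997-06-04: days before June = 31 + 28 + 31 + 30 + 31 = 151 (1997 is not a leap year); day of year = 151 + 4 = 155
2000-10-05: days before October = 31 + 29 + 31 + 30 + 31 + 30 + 31 + 31 + 30 = 274 (2000 is a leap year); day of year = 274 + 5 = 279
Rest of 1997: 365 - 155 = 210
Full years 1998 (365), 1999 (365): 730
Total = 210 + 730 + 279 = 1219

1219 days


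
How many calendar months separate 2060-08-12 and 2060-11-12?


From August 2060 to November 2060
0 years * 12 = 0 months, plus 3 months = 3

3 months


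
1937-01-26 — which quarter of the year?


Month: January (month 1)
Q1: Jan-Mar, Q2: Apr-Jun, Q3: Jul-Sep, Q4: Oct-Dec

Q1


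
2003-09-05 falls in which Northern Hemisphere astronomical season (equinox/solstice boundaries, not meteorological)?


Date: September 5
Astronomical Summer (approx.; exact equinox/solstice day varies by year): June 21 to September 21
September 5 falls within the Summer window

Summer


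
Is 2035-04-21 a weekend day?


Anchor: Jan 1, 2035. With p = 2035 - 1 = 2034: (p + p//4 - p//100 + p//400) mod 7 = (2034 + 508 - 20 + 5) mod 7 = 2527 mod 7 = 0 -> Monday (Mon=0 ... Sun=6)
Day of year: 111; offset = 110
Weekday index = (0 + 110) mod 7 = 5 -> Saturday
Weekend days: Saturday, Sunday

Yes


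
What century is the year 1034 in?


Century = (year - 1) // 100 + 1
= (1034 - 1) // 100 + 1
= 1033 // 100 + 1
= 10 + 1

11th century


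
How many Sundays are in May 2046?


May 2046 has 31 days
Anchor: Jan 1, 2046. With p = 2046 - 1 = 2045: (p + p//4 - p//100 + p//400) mod 7 = (2045 + 511 - 20 + 5) mod 7 = 2541 mod 7 = 0 -> Monday (Mon=0 ... Sun=6)
Days before May (Jan-Apr): 120; May 1 index = (0 + 120) mod 7 = 1 -> Tuesday
First Sunday is May 6
Sundays: 6, 13, 20, 27

4 Sundays


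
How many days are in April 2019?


April 2019

30 days


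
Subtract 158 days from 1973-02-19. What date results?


Start: 1973-02-19, subtract 158 days
Back 19 days from February 19 reaches January 31, 1973 -> 139 left
January 1973 has 31 days -> back to December 31, 1972 -> 108 left
December 1972 has 31 days -> back to November 30, 1972 -> 77 left
November 1972 has 30 days -> back to October 31, 1972 -> 47 left
October 1972 has 31 days -> back to September 30, 1972 -> 16 left
September 1972: 30 - 16 = 14 -> lands on September 14

Result: 1972-09-14


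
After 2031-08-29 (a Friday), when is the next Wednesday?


Current: Friday
Target: Wednesday
Days ahead: 5

Next Wednesday: 2031-09-03


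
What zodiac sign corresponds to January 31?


Date: January 31
Conventional tropical zodiac dates: Aquarius from January 20 onward; Pisces starts February 19
January 31 falls within the Aquarius range

Aquarius


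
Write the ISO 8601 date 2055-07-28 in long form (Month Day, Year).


ISO 2055-07-28 parses as year=2055, month=07, day=28
Month 7 -> July

July 28, 2055


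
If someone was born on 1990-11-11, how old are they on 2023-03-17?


Birth: 1990-11-11
Reference: 2023-03-17
Year difference: 2023 - 1990 = 33
Birthday not yet reached in 2023, subtract 1

32 years old


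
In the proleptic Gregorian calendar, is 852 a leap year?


Gregorian leap year rule: divisible by 4, but not by 100, unless also by 400.
852 is divisible by 4 but not 100 -> leap year

Yes


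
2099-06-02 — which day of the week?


Date: June 2, 2099
Anchor: Jan 1, 2099. With p = 2099 - 1 = 2098: (p + p//4 - p//100 + p//400) mod 7 = (2098 + 524 - 20 + 5) mod 7 = 2607 mod 7 = 3 -> Thursday (Mon=0 ... Sun=6)
Days before June (Jan-May): 151; offset = 151 + 2 - 1 = 152
Weekday index = (3 + 152) mod 7 = 1

Day of the week: Tuesday


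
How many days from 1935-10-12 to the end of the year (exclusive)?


Day of year: 285 of 365
Remaining = 365 - 285

80 days


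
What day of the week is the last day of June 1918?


June 1918 has 30 days
Anchor: Jan 1, 1918. With p = 1918 - 1 = 1917: (p + p//4 - p//100 + p//400) mod 7 = (1917 + 479 - 19 + 4) mod 7 = 2381 mod 7 = 1 -> Tuesday (Mon=0 ... Sun=6)
Days before June (Jan-May): 151; June 1 index = (1 + 151) mod 7 = 5 -> Saturday
Last day offset: 30 - 1 = 29 days
Weekday index = (5 + 29) mod 7 = 6

Sunday, June 30


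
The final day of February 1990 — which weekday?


February 1990 has 28 days
Anchor: Jan 1, 1990. With p = 1990 - 1 = 1989: (p + p//4 - p//100 + p//400) mod 7 = (1989 + 497 - 19 + 4) mod 7 = 2471 mod 7 = 0 -> Monday (Mon=0 ... Sun=6)
Days before February (Jan): 31; February 1 index = (0 + 31) mod 7 = 3 -> Thursday
Last day offset: 28 - 1 = 27 days
Weekday index = (3 + 27) mod 7 = 2

Wednesday, February 28


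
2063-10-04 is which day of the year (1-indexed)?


Date: October 4, 2063
Days in months 1 through 9: 273
Plus 4 days in October

Day of year: 277


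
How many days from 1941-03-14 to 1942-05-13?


From 1941-03-14 to 1942-05-13
1941-03-14: days before March = 31 + 28 = 59 (1941 is not a leap year); day of year = 59 + 14 = 73
1942-05-13: days before May = 31 + 28 + 31 + 30 = 120 (1942 is not a leap year); day of year = 120 + 13 = 133
Rest of 1941: 365 - 73 = 292
Total = 292 + 133 = 425

425 days


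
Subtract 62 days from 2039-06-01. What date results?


Start: 2039-06-01, subtract 62 days
Back 1 day from June 1 reaches May 31, 2039 -> 61 left
May 2039 has 31 days -> back to April 30, 2039 -> 30 left
April 2039 has 30 days -> back to March 31, 2039 -> 0 left
March 2039: 31 - 0 = 31 -> lands on March 31

Result: 2039-03-31


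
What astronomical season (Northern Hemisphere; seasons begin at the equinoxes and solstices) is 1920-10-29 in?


Date: October 29
Astronomical Autumn (approx.; exact equinox/solstice day varies by year): September 22 to December 20
October 29 falls within the Autumn window

Autumn


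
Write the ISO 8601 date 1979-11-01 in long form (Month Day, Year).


ISO 1979-11-01 parses as year=1979, month=11, day=01
Month 11 -> November

November 1, 1979


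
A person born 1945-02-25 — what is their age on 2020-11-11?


Birth: 1945-02-25
Reference: 2020-11-11
Year difference: 2020 - 1945 = 75

75 years old


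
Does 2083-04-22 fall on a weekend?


Anchor: Jan 1, 2083. With p = 2083 - 1 = 2082: (p + p//4 - p//100 + p//400) mod 7 = (2082 + 520 - 20 + 5) mod 7 = 2587 mod 7 = 4 -> Friday (Mon=0 ... Sun=6)
Day of year: 112; offset = 111
Weekday index = (4 + 111) mod 7 = 3 -> Thursday
Weekend days: Saturday, Sunday

No


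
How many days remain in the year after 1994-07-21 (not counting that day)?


Day of year: 202 of 365
Remaining = 365 - 202

163 days


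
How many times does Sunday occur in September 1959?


September 1959 has 30 days
Anchor: Jan 1, 1959. With p = 1959 - 1 = 1958: (p + p//4 - p//100 + p//400) mod 7 = (1958 + 489 - 19 + 4) mod 7 = 2432 mod 7 = 3 -> Thursday (Mon=0 ... Sun=6)
Days before September (Jan-Aug): 243; September 1 index = (3 + 243) mod 7 = 1 -> Tuesday
First Sunday is September 6
Sundays: 6, 13, 20, 27

4 Sundays


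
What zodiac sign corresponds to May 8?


Date: May 8
Conventional tropical zodiac dates: Taurus from April 20 onward; Gemini starts May 21
May 8 falls within the Taurus range

Taurus


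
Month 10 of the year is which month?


Month 10 of 12

October


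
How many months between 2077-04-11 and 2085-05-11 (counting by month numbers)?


From April 2077 to May 2085
8 years * 12 = 96 months, plus 1 month = 97

97 months


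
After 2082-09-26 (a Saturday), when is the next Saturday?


Current: Saturday
Target: Saturday
Days ahead: 7

Next Saturday: 2082-10-03


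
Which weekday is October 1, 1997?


Target: October 1, 1997
Anchor: Jan 1, 1997. With p = 1997 - 1 = 1996: (p + p//4 - p//100 + p//400) mod 7 = (1996 + 499 - 19 + 4) mod 7 = 2480 mod 7 = 2 -> Wednesday (Mon=0 ... Sun=6)
Days before October (Jan-Sep): 273 days
Weekday index = (2 + 273) mod 7 = 2

Wednesday


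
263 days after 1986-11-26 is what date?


Start: 1986-11-26, add 263 days
November 1986 has 30 days: 30 - 26 = 4 days to November 30 -> 259 left
December 1986 has 31 days -> 228 left
January 1987 has 31 days -> 197 left
February 1987 has 28 days -> 169 left
March 1987 has 31 days -> 138 left
April 1987 has 30 days -> 108 left
May 1987 has 31 days -> 77 left
June 1987 has 30 days -> 47 left
July 1987 has 31 days -> 16 left
August 1987: 16 <= 31 -> lands on August 16

Result: 1987-08-16


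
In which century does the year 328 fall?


Century = (year - 1) // 100 + 1
= (328 - 1) // 100 + 1
= 327 // 100 + 1
= 3 + 1

4th century


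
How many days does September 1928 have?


September 1928

30 days


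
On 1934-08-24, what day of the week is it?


Date: August 24, 1934
Anchor: Jan 1, 1934. With p = 1934 - 1 = 1933: (p + p//4 - p//100 + p//400) mod 7 = (1933 + 483 - 19 + 4) mod 7 = 2401 mod 7 = 0 -> Monday (Mon=0 ... Sun=6)
Days before August (Jan-Jul): 212; offset = 212 + 24 - 1 = 235
Weekday index = (0 + 235) mod 7 = 4

Day of the week: Friday


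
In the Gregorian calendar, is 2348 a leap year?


Gregorian leap year rule: divisible by 4, but not by 100, unless also by 400.
2348 is divisible by 4 but not 100 -> leap year

Yes


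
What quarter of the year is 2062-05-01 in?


Month: May (month 5)
Q1: Jan-Mar, Q2: Apr-Jun, Q3: Jul-Sep, Q4: Oct-Dec

Q2


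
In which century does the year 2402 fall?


Century = (year - 1) // 100 + 1
= (2402 - 1) // 100 + 1
= 2401 // 100 + 1
= 24 + 1

25th century


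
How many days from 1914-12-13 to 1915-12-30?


From 1914-12-13 to 1915-12-30
1914-12-13: days before December = 31 + 28 + 31 + 30 + 31 + 30 + 31 + 31 + 30 + 31 + 30 = 334 (1914 is not a leap year); day of year = 334 + 13 = 347
1915-12-30: days before December = 31 + 28 + 31 + 30 + 31 + 30 + 31 + 31 + 30 + 31 + 30 = 334 (1915 is not a leap year); day of year = 334 + 30 = 364
Rest of 1914: 365 - 347 = 18
Total = 18 + 364 = 382

382 days


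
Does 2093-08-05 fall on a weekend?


Anchor: Jan 1, 2093. With p = 2093 - 1 = 2092: (p + p//4 - p//100 + p//400) mod 7 = (2092 + 523 - 20 + 5) mod 7 = 2600 mod 7 = 3 -> Thursday (Mon=0 ... Sun=6)
Day of year: 217; offset = 216
Weekday index = (3 + 216) mod 7 = 2 -> Wednesday
Weekend days: Saturday, Sunday

No


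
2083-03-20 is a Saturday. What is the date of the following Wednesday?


Current: Saturday
Target: Wednesday
Days ahead: 4

Next Wednesday: 2083-03-24


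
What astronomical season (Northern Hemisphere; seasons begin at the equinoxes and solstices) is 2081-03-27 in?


Date: March 27
Astronomical Spring (approx.; exact equinox/solstice day varies by year): March 20 to June 20
March 27 falls within the Spring window

Spring


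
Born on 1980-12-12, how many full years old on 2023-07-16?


Birth: 1980-12-12
Reference: 2023-07-16
Year difference: 2023 - 1980 = 43
Birthday not yet reached in 2023, subtract 1

42 years old


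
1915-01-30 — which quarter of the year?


Month: January (month 1)
Q1: Jan-Mar, Q2: Apr-Jun, Q3: Jul-Sep, Q4: Oct-Dec

Q1


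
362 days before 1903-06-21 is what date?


Start: 1903-06-21, subtract 362 days
Back 21 days from June 21 reaches May 31, 1903 -> 341 left
May 1903 has 31 days -> back to April 30, 1903 -> 310 left
April 1903 has 30 days -> back to March 31, 1903 -> 280 left
March 1903 has 31 days -> back to February 28, 1903 -> 249 left
February 1903 has 28 days -> back to January 31, 1903 -> 221 left
January 1903 has 31 days -> back to December 31, 1902 -> 190 left
December 1902 has 31 days -> back to November 30, 1902 -> 159 left
November 1902 has 30 days -> back to October 31, 1902 -> 129 left
October 1902 has 31 days -> back to September 30, 1902 -> 98 left
September 1902 has 30 days -> back to August 31, 1902 -> 68 left
August 1902 has 31 days -> back to July 31, 1902 -> 37 left
July 1902 has 31 days -> back to June 30, 1902 -> 6 left
June 1902: 30 - 6 = 24 -> lands on June 24

Result: 1902-06-24


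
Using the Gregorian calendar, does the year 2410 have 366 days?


Gregorian leap year rule: divisible by 4, but not by 100, unless also by 400.
2410 is not divisible by 4 -> not a leap year

No


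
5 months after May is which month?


May is month 5
5 + 5 = 10

October


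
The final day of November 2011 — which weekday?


November 2011 has 30 days
Anchor: Jan 1, 2011. With p = 2011 - 1 = 2010: (p + p//4 - p//100 + p//400) mod 7 = (2010 + 502 - 20 + 5) mod 7 = 2497 mod 7 = 5 -> Saturday (Mon=0 ... Sun=6)
Days before November (Jan-Oct): 304; November 1 index = (5 + 304) mod 7 = 1 -> Tuesday
Last day offset: 30 - 1 = 29 days
Weekday index = (1 + 29) mod 7 = 2

Wednesday, November 30


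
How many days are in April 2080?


April 2080

30 days


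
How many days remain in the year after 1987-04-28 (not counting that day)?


Day of year: 118 of 365
Remaining = 365 - 118

247 days


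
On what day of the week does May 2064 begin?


Target: May 1, 2064
Anchor: Jan 1, 2064. With p = 2064 - 1 = 2063: (p + p//4 - p//100 + p//400) mod 7 = (2063 + 515 - 20 + 5) mod 7 = 2563 mod 7 = 1 -> Tuesday (Mon=0 ... Sun=6)
Days before May (Jan-Apr): 121 days
Weekday index = (1 + 121) mod 7 = 3

Thursday


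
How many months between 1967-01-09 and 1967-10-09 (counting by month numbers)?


From January 1967 to October 1967
0 years * 12 = 0 months, plus 9 months = 9

9 months


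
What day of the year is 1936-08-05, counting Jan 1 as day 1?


Date: August 5, 1936
Days in months 1 through 7: 213
Plus 5 days in August

Day of year: 218


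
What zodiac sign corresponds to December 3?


Date: December 3
Conventional tropical zodiac dates: Sagittarius from November 22 onward; Capricorn starts December 22
December 3 falls within the Sagittarius range

Sagittarius


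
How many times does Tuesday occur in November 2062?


November 2062 has 30 days
Anchor: Jan 1, 2062. With p = 2062 - 1 = 2061: (p + p//4 - p//100 + p//400) mod 7 = (2061 + 515 - 20 + 5) mod 7 = 2561 mod 7 = 6 -> Sunday (Mon=0 ... Sun=6)
Days before November (Jan-Oct): 304; November 1 index = (6 + 304) mod 7 = 2 -> Wednesday
First Tuesday is November 7
Tuesdays: 7, 14, 21, 28

4 Tuesdays


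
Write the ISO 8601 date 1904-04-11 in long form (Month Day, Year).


ISO 1904-04-11 parses as year=1904, month=04, day=11
Month 4 -> April

April 11, 1904


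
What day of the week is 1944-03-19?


Date: March 19, 1944
Anchor: Jan 1, 1944. With p = 1944 - 1 = 1943: (p + p//4 - p//100 + p//400) mod 7 = (1943 + 485 - 19 + 4) mod 7 = 2413 mod 7 = 5 -> Saturday (Mon=0 ... Sun=6)
Days before March (Jan-Feb): 60; offset = 60 + 19 - 1 = 78
Weekday index = (5 + 78) mod 7 = 6

Day of the week: Sunday


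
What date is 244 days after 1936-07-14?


Start: 1936-07-14, add 244 days
July 1936 has 31 days: 31 - 14 = 17 days to July 31 -> 227 left
August 1936 has 31 days -> 196 left
September 1936 has 30 days -> 166 left
October 1936 has 31 days -> 135 left
November 1936 has 30 days -> 105 left
December 1936 has 31 days -> 74 left
January 1937 has 31 days -> 43 left
February 1937 has 28 days -> 15 left
March 1937: 15 <= 31 -> lands on March 15

Result: 1937-03-15


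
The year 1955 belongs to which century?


Century = (year - 1) // 100 + 1
= (1955 - 1) // 100 + 1
= 1954 // 100 + 1
= 19 + 1

20th century


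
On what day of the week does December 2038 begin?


Target: December 1, 2038
Anchor: Jan 1, 2038. With p = 2038 - 1 = 2037: (p + p//4 - p//100 + p//400) mod 7 = (2037 + 509 - 20 + 5) mod 7 = 2531 mod 7 = 4 -> Friday (Mon=0 ... Sun=6)
Days before December (Jan-Nov): 334 days
Weekday index = (4 + 334) mod 7 = 2

Wednesday


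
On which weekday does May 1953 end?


May 1953 has 31 days
Anchor: Jan 1, 1953. With p = 1953 - 1 = 1952: (p + p//4 - p//100 + p//400) mod 7 = (1952 + 488 - 19 + 4) mod 7 = 2425 mod 7 = 3 -> Thursday (Mon=0 ... Sun=6)
Days before May (Jan-Apr): 120; May 1 index = (3 + 120) mod 7 = 4 -> Friday
Last day offset: 31 - 1 = 30 days
Weekday index = (4 + 30) mod 7 = 6

Sunday, May 31


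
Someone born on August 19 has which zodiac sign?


Date: August 19
Conventional tropical zodiac dates: Leo from July 23 onward; Virgo starts August 23
August 19 falls within the Leo range

Leo


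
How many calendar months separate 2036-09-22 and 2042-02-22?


From September 2036 to February 2042
6 years * 12 = 72 months, minus 7 months = 65

65 months


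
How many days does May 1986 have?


May 1986

31 days


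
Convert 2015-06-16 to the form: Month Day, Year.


ISO 2015-06-16 parses as year=2015, month=06, day=16
Month 6 -> June

June 16, 2015


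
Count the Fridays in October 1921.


October 1921 has 31 days
Anchor: Jan 1, 1921. With p = 1921 - 1 = 1920: (p + p//4 - p//100 + p//400) mod 7 = (1920 + 480 - 19 + 4) mod 7 = 2385 mod 7 = 5 -> Saturday (Mon=0 ... Sun=6)
Days before October (Jan-Sep): 273; October 1 index = (5 + 273) mod 7 = 5 -> Saturday
First Friday is October 7
Fridays: 7, 14, 21, 28

4 Fridays


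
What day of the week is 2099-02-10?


Date: February 10, 2099
Anchor: Jan 1, 2099. With p = 2099 - 1 = 2098: (p + p//4 - p//100 + p//400) mod 7 = (2098 + 524 - 20 + 5) mod 7 = 2607 mod 7 = 3 -> Thursday (Mon=0 ... Sun=6)
Days before February (Jan): 31; offset = 31 + 10 - 1 = 40
Weekday index = (3 + 40) mod 7 = 1

Day of the week: Tuesday


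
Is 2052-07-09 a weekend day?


Anchor: Jan 1, 2052. With p = 2052 - 1 = 2051: (p + p//4 - p//100 + p//400) mod 7 = (2051 + 512 - 20 + 5) mod 7 = 2548 mod 7 = 0 -> Monday (Mon=0 ... Sun=6)
Day of year: 191; offset = 190
Weekday index = (0 + 190) mod 7 = 1 -> Tuesday
Weekend days: Saturday, Sunday

No


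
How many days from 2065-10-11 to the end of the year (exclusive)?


Day of year: 284 of 365
Remaining = 365 - 284

81 days


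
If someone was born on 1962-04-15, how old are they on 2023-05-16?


Birth: 1962-04-15
Reference: 2023-05-16
Year difference: 2023 - 1962 = 61

61 years old


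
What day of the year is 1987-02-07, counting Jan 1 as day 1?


Date: February 7, 1987
Days in months 1 through 1: 31
Plus 7 days in February

Day of year: 38


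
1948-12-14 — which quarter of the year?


Month: December (month 12)
Q1: Jan-Mar, Q2: Apr-Jun, Q3: Jul-Sep, Q4: Oct-Dec

Q4


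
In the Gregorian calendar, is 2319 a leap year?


Gregorian leap year rule: divisible by 4, but not by 100, unless also by 400.
2319 is not divisible by 4 -> not a leap year

No


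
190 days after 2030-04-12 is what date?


Start: 2030-04-12, add 190 days
April 2030 has 30 days: 30 - 12 = 18 days to April 30 -> 172 left
May 2030 has 31 days -> 141 left
June 2030 has 30 days -> 111 left
July 2030 has 31 days -> 80 left
August 2030 has 31 days -> 49 left
September 2030 has 30 days -> 19 left
October 2030: 19 <= 31 -> lands on October 19

Result: 2030-10-19


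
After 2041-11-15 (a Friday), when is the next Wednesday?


Current: Friday
Target: Wednesday
Days ahead: 5

Next Wednesday: 2041-11-20


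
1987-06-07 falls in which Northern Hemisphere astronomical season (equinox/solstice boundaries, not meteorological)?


Date: June 7
Astronomical Spring (approx.; exact equinox/solstice day varies by year): March 20 to June 20
June 7 falls within the Spring window

Spring


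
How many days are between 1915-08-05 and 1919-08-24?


From 1915-08-05 to 1919-08-24
1915-08-05: days before August = 31 + 28 + 31 + 30 + 31 + 30 + 31 = 212 (1915 is not a leap year); day of year = 212 + 5 = 217
1919-08-24: days before August = 31 + 28 + 31 + 30 + 31 + 30 + 31 = 212 (1919 is not a leap year); day of year = 212 + 24 = 236
Rest of 1915: 365 - 217 = 148
Full years 1916 (366), 1917 (365), 1918 (365): 1096
Total = 148 + 1096 + 236 = 1480

1480 days


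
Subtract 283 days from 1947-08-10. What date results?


Start: 1947-08-10, subtract 283 days
Back 10 days from August 10 reaches July 31, 1947 -> 273 left
July 1947 has 31 days -> back to June 30, 1947 -> 242 left
June 1947 has 30 days -> back to May 31, 1947 -> 212 left
May 1947 has 31 days -> back to April 30, 1947 -> 181 left
April 1947 has 30 days -> back to March 31, 1947 -> 151 left
March 1947 has 31 days -> back to February 28, 1947 -> 120 left
February 1947 has 28 days -> back to January 31, 1947 -> 92 left
January 1947 has 31 days -> back to December 31, 1946 -> 61 left
December 1946 has 31 days -> back to November 30, 1946 -> 30 left
November 1946 has 30 days -> back to October 31, 1946 -> 0 left
October 1946: 31 - 0 = 31 -> lands on October 31

Result: 1946-10-31


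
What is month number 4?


Month 4 of 12

April


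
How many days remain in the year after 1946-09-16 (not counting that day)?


Day of year: 259 of 365
Remaining = 365 - 259

106 days


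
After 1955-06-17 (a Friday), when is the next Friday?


Current: Friday
Target: Friday
Days ahead: 7

Next Friday: 1955-06-24


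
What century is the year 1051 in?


Century = (year - 1) // 100 + 1
= (1051 - 1) // 100 + 1
= 1050 // 100 + 1
= 10 + 1

11th century


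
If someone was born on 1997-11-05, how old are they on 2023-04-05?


Birth: 1997-11-05
Reference: 2023-04-05
Year difference: 2023 - 1997 = 26
Birthday not yet reached in 2023, subtract 1

25 years old


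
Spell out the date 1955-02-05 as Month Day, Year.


ISO 1955-02-05 parses as year=1955, month=02, day=05
Month 2 -> February

February 5, 1955


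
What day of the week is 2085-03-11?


Date: March 11, 2085
Anchor: Jan 1, 2085. With p = 2085 - 1 = 2084: (p + p//4 - p//100 + p//400) mod 7 = (2084 + 521 - 20 + 5) mod 7 = 2590 mod 7 = 0 -> Monday (Mon=0 ... Sun=6)
Days before March (Jan-Feb): 59; offset = 59 + 11 - 1 = 69
Weekday index = (0 + 69) mod 7 = 6

Day of the week: Sunday


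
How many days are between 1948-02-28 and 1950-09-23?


From 1948-02-28 to 1950-09-23
1948-02-28: days before February = 31; day of year = 31 + 28 = 59
1950-09-23: days before September = 31 + 28 + 31 + 30 + 31 + 30 + 31 + 31 = 243 (1950 is not a leap year); day of year = 243 + 23 = 266
Rest of 1948: 366 - 59 = 307
Full years 1949 (365): 365
Total = 307 + 365 + 266 = 938

938 days


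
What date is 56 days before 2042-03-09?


Start: 2042-03-09, subtract 56 days
Back 9 days from March 9 reaches February 28, 2042 -> 47 left
February 2042 has 28 days -> back to January 31, 2042 -> 19 left
January 2042: 31 - 19 = 12 -> lands on January 12

Result: 2042-01-12


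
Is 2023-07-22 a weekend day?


Anchor: Jan 1, 2023. With p = 2023 - 1 = 2022: (p + p//4 - p//100 + p//400) mod 7 = (2022 + 505 - 20 + 5) mod 7 = 2512 mod 7 = 6 -> Sunday (Mon=0 ... Sun=6)
Day of year: 203; offset = 202
Weekday index = (6 + 202) mod 7 = 5 -> Saturday
Weekend days: Saturday, Sunday

Yes


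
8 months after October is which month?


October is month 10
10 + 8 = 18; wrap: 18 - 12 = 6

June


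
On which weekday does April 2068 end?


April 2068 has 30 days
Anchor: Jan 1, 2068. With p = 2068 - 1 = 2067: (p + p//4 - p//100 + p//400) mod 7 = (2067 + 516 - 20 + 5) mod 7 = 2568 mod 7 = 6 -> Sunday (Mon=0 ... Sun=6)
Days before April (Jan-Mar): 91; April 1 index = (6 + 91) mod 7 = 6 -> Sunday
Last day offset: 30 - 1 = 29 days
Weekday index = (6 + 29) mod 7 = 0

Monday, April 30


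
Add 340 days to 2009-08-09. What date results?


Start: 2009-08-09, add 340 days
August 2009 has 31 days: 31 - 9 = 22 days to August 31 -> 318 left
September 2009 has 30 days -> 288 left
October 2009 has 31 days -> 257 left
November 2009 has 30 days -> 227 left
December 2009 has 31 days -> 196 left
January 2010 has 31 days -> 165 left
February 2010 has 28 days -> 137 left
March 2010 has 31 days -> 106 left
April 2010 has 30 days -> 76 left
May 2010 has 31 days -> 45 left
June 2010 has 30 days -> 15 left
July 2010: 15 <= 31 -> lands on July 15

Result: 2010-07-15


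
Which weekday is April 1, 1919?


Target: April 1, 1919
Anchor: Jan 1, 1919. With p = 1919 - 1 = 1918: (p + p//4 - p//100 + p//400) mod 7 = (1918 + 479 - 19 + 4) mod 7 = 2382 mod 7 = 2 -> Wednesday (Mon=0 ... Sun=6)
Days before April (Jan-Mar): 90 days
Weekday index = (2 + 90) mod 7 = 1

Tuesday


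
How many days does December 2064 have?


December 2064

31 days


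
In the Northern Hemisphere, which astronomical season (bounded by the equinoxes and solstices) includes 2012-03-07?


Date: March 7
Astronomical Winter (approx.; exact equinox/solstice day varies by year): December 21 to March 19
March 7 falls within the Winter window

Winter


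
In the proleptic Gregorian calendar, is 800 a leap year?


Gregorian leap year rule: divisible by 4, but not by 100, unless also by 400.
800 is divisible by 400 -> leap year

Yes


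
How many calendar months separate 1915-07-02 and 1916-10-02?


From July 1915 to October 1916
1 year * 12 = 12 months, plus 3 months = 15

15 months


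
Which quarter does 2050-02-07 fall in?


Month: February (month 2)
Q1: Jan-Mar, Q2: Apr-Jun, Q3: Jul-Sep, Q4: Oct-Dec

Q1


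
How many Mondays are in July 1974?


July 1974 has 31 days
Anchor: Jan 1, 1974. With p = 1974 - 1 = 1973: (p + p//4 - p//100 + p//400) mod 7 = (1973 + 493 - 19 + 4) mod 7 = 2451 mod 7 = 1 -> Tuesday (Mon=0 ... Sun=6)
Days before July (Jan-Jun): 181; July 1 index = (1 + 181) mod 7 = 0 -> Monday
First Monday is July 1
Mondays: 1, 8, 15, 22, 29

5 Mondays


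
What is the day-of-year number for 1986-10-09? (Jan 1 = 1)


Date: October 9, 1986
Days in months 1 through 9: 273
Plus 9 days in October

Day of year: 282


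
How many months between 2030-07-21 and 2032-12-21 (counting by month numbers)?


From July 2030 to December 2032
2 years * 12 = 24 months, plus 5 months = 29

29 months


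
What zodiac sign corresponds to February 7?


Date: February 7
Conventional tropical zodiac dates: Aquarius from January 20 onward; Pisces starts February 19
February 7 falls within the Aquarius range

Aquarius


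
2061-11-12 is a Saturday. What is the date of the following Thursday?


Current: Saturday
Target: Thursday
Days ahead: 5

Next Thursday: 2061-11-17


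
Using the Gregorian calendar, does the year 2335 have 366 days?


Gregorian leap year rule: divisible by 4, but not by 100, unless also by 400.
2335 is not divisible by 4 -> not a leap year

No


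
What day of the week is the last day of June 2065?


June 2065 has 30 days
Anchor: Jan 1, 2065. With p = 2065 - 1 = 2064: (p + p//4 - p//100 + p//400) mod 7 = (2064 + 516 - 20 + 5) mod 7 = 2565 mod 7 = 3 -> Thursday (Mon=0 ... Sun=6)
Days before June (Jan-May): 151; June 1 index = (3 + 151) mod 7 = 0 -> Monday
Last day offset: 30 - 1 = 29 days
Weekday index = (0 + 29) mod 7 = 1

Tuesday, June 30


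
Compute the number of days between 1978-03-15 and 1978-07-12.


From 1978-03-15 to 1978-07-12
1978-03-15: days before March = 31 + 28 = 59 (1978 is not a leap year); day of year = 59 + 15 = 74
1978-07-12: days before July = 31 + 28 + 31 + 30 + 31 + 30 = 181 (1978 is not a leap year); day of year = 181 + 12 = 193
Same year: 193 - 74 = 119

119 days
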